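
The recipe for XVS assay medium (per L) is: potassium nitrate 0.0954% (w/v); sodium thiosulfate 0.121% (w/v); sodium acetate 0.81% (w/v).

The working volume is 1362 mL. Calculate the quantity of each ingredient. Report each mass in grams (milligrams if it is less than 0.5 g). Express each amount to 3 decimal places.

Target volume = 1362 mL = 1.362 L.
potassium nitrate: 0.0954 g per 100 mL × 1362 mL ÷ 100 = 1.299 g
sodium thiosulfate: 0.121% w/v = 1.21 g/L → 1.21 × 1.362 L = 1.648 g
sodium acetate: 0.81% w/v = 8.1 g/L → 8.1 × 1.362 L = 11.032 g

potassium nitrate 1.299 g; sodium thiosulfate 1.648 g; sodium acetate 11.032 g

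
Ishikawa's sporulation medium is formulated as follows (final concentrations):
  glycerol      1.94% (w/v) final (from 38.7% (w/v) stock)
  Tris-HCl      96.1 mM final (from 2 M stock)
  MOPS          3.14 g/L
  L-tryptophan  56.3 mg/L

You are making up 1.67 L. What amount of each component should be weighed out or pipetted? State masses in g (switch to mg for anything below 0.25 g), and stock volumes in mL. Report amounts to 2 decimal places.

glycerol 83.72 mL; Tris-HCl 80.24 mL; MOPS 5.24 g; L-tryptophan 94.02 mg

Scale factor relative to 1 L: 1.67.
glycerol: dilute stock: 1.94% ÷ 38.7% × 1670 mL = 83.72 mL
Tris-HCl: dilute stock: 96.1 mM × 1670 mL ÷ 2000 mM = 80.24 mL
MOPS: 3.14 g/L × 1.67 L = 5.24 g
L-tryptophan: 56.3 mg/L × 1.67 L = 94.02 mg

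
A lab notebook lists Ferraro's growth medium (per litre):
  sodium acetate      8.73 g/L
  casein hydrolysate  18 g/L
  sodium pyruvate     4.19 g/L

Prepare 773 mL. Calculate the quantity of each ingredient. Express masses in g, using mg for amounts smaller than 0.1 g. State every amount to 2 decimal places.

Scale factor relative to 1 L: 0.773.
sodium acetate: 8.73 g/L × 0.773 L = 6.75 g
casein hydrolysate: 18 g/L × 0.773 L = 13.91 g
sodium pyruvate: 4.19 g/L × 0.773 L = 3.24 g

sodium acetate 6.75 g; casein hydrolysate 13.91 g; sodium pyruvate 3.24 g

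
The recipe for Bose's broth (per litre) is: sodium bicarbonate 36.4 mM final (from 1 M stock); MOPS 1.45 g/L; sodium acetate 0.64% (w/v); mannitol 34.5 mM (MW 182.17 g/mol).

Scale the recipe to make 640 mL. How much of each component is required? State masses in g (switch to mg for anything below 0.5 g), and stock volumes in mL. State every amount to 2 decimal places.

sodium bicarbonate 23.30 mL; MOPS 0.93 g; sodium acetate 4.10 g; mannitol 4.02 g

Target volume = 640 mL = 0.64 L.
sodium bicarbonate: V = C2·V2/C1 = 36.4 mM × 640 mL ÷ 1000 mM = 23.30 mL
MOPS: 1.45 g/L × 0.64 L = 0.93 g
sodium acetate: 0.64 g per 100 mL × 640 mL ÷ 100 = 4.10 g
mannitol: 34.5 mmol/L × 182.17 g/mol × 0.64 L ÷ 1000 = 4.02 g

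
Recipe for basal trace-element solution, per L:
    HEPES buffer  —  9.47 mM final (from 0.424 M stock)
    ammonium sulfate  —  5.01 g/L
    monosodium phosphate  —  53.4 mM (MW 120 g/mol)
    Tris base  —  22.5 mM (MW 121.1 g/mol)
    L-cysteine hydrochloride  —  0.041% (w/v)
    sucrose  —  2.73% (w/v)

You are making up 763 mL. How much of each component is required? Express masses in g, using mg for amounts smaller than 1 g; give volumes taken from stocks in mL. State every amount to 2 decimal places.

Target volume = 763 mL = 0.763 L.
HEPES buffer: dilute stock: 9.47 mM × 763 mL ÷ 424 mM = 17.04 mL
ammonium sulfate: 5.01 g/L × 0.763 L = 3.82 g
monosodium phosphate: 53.4 mmol/L × 120 g/mol × 0.763 L ÷ 1000 = 4.89 g
Tris base: 22.5 mmol/L × 121.1 g/mol × 0.763 L ÷ 1000 = 2.08 g
L-cysteine hydrochloride: 0.041 g per 100 mL × 763 mL ÷ 100 = 0.31283 g = 312.83 mg
sucrose: 2.73% w/v = 27.3 g/L → 27.3 × 0.763 L = 20.83 g

HEPES buffer 17.04 mL; ammonium sulfate 3.82 g; monosodium phosphate 4.89 g; Tris base 2.08 g; L-cysteine hydrochloride 312.83 mg; sucrose 20.83 g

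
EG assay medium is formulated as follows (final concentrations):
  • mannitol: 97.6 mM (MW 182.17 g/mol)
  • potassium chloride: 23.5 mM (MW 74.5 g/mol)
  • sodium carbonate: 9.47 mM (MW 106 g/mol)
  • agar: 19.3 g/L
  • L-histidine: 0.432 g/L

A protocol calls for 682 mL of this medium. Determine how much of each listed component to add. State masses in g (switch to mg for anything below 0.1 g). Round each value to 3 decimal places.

Target volume = 682 mL = 0.682 L.
mannitol: 97.6 mmol/L × 182.17 g/mol × 0.682 L ÷ 1000 = 12.126 g
potassium chloride: 23.5 mmol/L × 74.5 g/mol × 0.682 L ÷ 1000 = 1.194 g
sodium carbonate: 9.47 mmol/L × 106 g/mol × 0.682 L ÷ 1000 = 0.685 g
agar: 19.3 g/L × 0.682 L = 13.163 g
L-histidine: 0.432 g/L × 0.682 L = 0.295 g

mannitol 12.126 g; potassium chloride 1.194 g; sodium carbonate 0.685 g; agar 13.163 g; L-histidine 0.295 g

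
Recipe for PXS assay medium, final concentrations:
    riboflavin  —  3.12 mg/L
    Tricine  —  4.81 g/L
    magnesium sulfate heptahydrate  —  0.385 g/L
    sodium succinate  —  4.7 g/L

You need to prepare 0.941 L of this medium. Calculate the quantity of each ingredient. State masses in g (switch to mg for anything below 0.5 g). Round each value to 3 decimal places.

riboflavin 2.936 mg; Tricine 4.526 g; magnesium sulfate heptahydrate 362.285 mg; sodium succinate 4.423 g

Working volume: 0.941 L.
riboflavin: 3.12 mg/L × 0.941 L = 2.936 mg
Tricine: 4.81 g/L × 0.941 L = 4.526 g
magnesium sulfate heptahydrate: 0.385 g/L × 0.941 L = 0.362285 g = 362.285 mg
sodium succinate: 4.7 g/L × 0.941 L = 4.423 g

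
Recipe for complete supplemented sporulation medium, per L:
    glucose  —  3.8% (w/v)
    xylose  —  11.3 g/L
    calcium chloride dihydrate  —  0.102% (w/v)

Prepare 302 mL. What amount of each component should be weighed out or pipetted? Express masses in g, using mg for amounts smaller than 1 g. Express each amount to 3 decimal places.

glucose 11.476 g; xylose 3.413 g; calcium chloride dihydrate 308.040 mg

Scale factor relative to 1 L: 0.302.
glucose: 3.8% w/v = 38 g/L → 38 × 0.302 L = 11.476 g
xylose: 11.3 g/L × 0.302 L = 3.413 g
calcium chloride dihydrate: 0.102% w/v = 1.02 g/L → 1.02 × 0.302 L = 0.30804 g = 308.040 mg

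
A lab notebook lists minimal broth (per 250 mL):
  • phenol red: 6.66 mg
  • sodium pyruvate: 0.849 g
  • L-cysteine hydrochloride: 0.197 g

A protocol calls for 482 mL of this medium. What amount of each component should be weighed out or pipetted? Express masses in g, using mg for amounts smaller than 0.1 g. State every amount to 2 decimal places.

phenol red 12.84 mg; sodium pyruvate 1.64 g; L-cysteine hydrochloride 0.38 g

Ratio of target to recipe volume: 482 / 250 = 1.928.
phenol red: 6.66 mg × (482 mL / 250 mL) = 12.84 mg
sodium pyruvate: 0.849 g × (482 mL / 250 mL) = 1.64 g
L-cysteine hydrochloride: 0.197 g × (482 mL / 250 mL) = 0.38 g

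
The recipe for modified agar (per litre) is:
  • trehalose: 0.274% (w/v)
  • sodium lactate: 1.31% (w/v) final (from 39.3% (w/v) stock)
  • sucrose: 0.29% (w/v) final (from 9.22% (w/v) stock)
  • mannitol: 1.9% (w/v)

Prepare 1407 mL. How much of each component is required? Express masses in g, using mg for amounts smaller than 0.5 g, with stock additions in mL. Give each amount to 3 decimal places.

Target volume = 1407 mL = 1.407 L.
trehalose: 0.274 g per 100 mL × 1407 mL ÷ 100 = 3.855 g
sodium lactate: dilute stock: 1.31% ÷ 39.3% × 1407 mL = 46.900 mL
sucrose: dilute stock: 0.29% ÷ 9.22% × 1407 mL = 44.255 mL
mannitol: 1.9 g per 100 mL × 1407 mL ÷ 100 = 26.733 g

trehalose 3.855 g; sodium lactate 46.900 mL; sucrose 44.255 mL; mannitol 26.733 g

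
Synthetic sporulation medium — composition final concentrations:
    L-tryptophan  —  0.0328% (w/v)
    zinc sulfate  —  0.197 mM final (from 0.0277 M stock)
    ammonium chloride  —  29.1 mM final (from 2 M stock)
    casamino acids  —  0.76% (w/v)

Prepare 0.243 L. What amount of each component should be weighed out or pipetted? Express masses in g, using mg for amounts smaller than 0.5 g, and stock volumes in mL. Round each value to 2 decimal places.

L-tryptophan 79.70 mg; zinc sulfate 1.73 mL; ammonium chloride 3.54 mL; casamino acids 1.85 g

Scale factor relative to 1 L: 0.243.
L-tryptophan: 0.0328 g per 100 mL × 243 mL ÷ 100 = 0.079704 g = 79.70 mg
zinc sulfate: dilute stock: 0.197 mM × 243 mL ÷ 27.7 mM = 1.73 mL
ammonium chloride: dilute stock: 29.1 mM × 243 mL ÷ 2000 mM = 3.54 mL
casamino acids: 0.76% w/v = 7.6 g/L → 7.6 × 0.243 L = 1.85 g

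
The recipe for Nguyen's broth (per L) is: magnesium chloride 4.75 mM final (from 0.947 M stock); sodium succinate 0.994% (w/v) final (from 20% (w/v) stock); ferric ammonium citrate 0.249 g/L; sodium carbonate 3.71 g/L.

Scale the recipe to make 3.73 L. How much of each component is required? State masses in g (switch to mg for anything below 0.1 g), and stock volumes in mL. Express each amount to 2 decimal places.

Working volume: 3.73 L.
magnesium chloride: C1V1 = C2V2 → 4.75 mM × 3730 mL ÷ 947 mM = 18.71 mL
sodium succinate: V = C2·V2/C1 = 0.994% ÷ 20% × 3730 mL = 185.38 mL
ferric ammonium citrate: 0.249 g/L × 3.73 L = 0.93 g
sodium carbonate: 3.71 g/L × 3.73 L = 13.84 g

magnesium chloride 18.71 mL; sodium succinate 185.38 mL; ferric ammonium citrate 0.93 g; sodium carbonate 13.84 g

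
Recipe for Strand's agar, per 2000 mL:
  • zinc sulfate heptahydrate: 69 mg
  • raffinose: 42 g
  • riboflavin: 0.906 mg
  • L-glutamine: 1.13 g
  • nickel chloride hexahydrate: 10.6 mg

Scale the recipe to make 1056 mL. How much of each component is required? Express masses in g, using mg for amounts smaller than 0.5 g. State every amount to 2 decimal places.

zinc sulfate heptahydrate 36.43 mg; raffinose 22.18 g; riboflavin 0.48 mg; L-glutamine 0.60 g; nickel chloride hexahydrate 5.60 mg

Scale factor = 1056 mL / 2000 mL = 0.528.
zinc sulfate heptahydrate: 69 mg × (1056 mL / 2000 mL) = 36.43 mg
raffinose: 42 g × (1056 mL / 2000 mL) = 22.18 g
riboflavin: 0.906 mg × (1056 mL / 2000 mL) = 0.48 mg
L-glutamine: 1.13 g × (1056 mL / 2000 mL) = 0.60 g
nickel chloride hexahydrate: 10.6 mg × (1056 mL / 2000 mL) = 5.60 mg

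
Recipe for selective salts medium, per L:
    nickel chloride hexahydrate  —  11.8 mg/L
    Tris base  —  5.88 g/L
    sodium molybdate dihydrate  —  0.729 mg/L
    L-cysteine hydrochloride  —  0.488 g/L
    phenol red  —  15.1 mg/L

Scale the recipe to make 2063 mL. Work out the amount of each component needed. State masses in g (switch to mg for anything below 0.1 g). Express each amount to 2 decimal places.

nickel chloride hexahydrate 24.34 mg; Tris base 12.13 g; sodium molybdate dihydrate 1.50 mg; L-cysteine hydrochloride 1.01 g; phenol red 31.15 mg

Working volume: 2063 mL = 2.063 L.
nickel chloride hexahydrate: 11.8 mg/L × 2.063 L = 24.34 mg
Tris base: 5.88 g/L × 2.063 L = 12.13 g
sodium molybdate dihydrate: 0.729 mg/L × 2.063 L = 1.50 mg
L-cysteine hydrochloride: 0.488 g/L × 2.063 L = 1.01 g
phenol red: 15.1 mg/L × 2.063 L = 31.15 mg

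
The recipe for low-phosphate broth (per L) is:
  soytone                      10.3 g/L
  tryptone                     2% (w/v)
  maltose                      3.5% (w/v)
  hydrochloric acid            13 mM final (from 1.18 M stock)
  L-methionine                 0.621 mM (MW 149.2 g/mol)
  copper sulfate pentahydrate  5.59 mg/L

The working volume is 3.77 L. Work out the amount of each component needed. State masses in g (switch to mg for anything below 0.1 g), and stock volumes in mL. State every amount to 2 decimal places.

Scale factor relative to 1 L: 3.77.
soytone: 10.3 g/L × 3.77 L = 38.83 g
tryptone: 2 g per 100 mL × 3770 mL ÷ 100 = 75.40 g
maltose: 3.5 g per 100 mL × 3770 mL ÷ 100 = 131.95 g
hydrochloric acid: C1V1 = C2V2 → 13 mM × 3770 mL ÷ 1180 mM = 41.53 mL
L-methionine: 0.621 mmol/L × 149.2 g/mol × 3.77 L ÷ 1000 = 0.35 g
copper sulfate pentahydrate: 5.59 mg/L × 3.77 L = 21.07 mg

soytone 38.83 g; tryptone 75.40 g; maltose 131.95 g; hydrochloric acid 41.53 mL; L-methionine 0.35 g; copper sulfate pentahydrate 21.07 mg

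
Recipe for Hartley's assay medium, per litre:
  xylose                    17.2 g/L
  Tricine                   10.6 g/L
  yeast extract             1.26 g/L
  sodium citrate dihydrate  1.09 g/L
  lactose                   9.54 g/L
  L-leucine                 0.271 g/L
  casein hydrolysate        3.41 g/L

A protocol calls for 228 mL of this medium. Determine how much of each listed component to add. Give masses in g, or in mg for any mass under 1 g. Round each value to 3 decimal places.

xylose 3.922 g; Tricine 2.417 g; yeast extract 287.280 mg; sodium citrate dihydrate 248.520 mg; lactose 2.175 g; L-leucine 61.788 mg; casein hydrolysate 777.480 mg

Target volume = 228 mL = 0.228 L.
xylose: 17.2 g/L × 0.228 L = 3.922 g
Tricine: 10.6 g/L × 0.228 L = 2.417 g
yeast extract: 1.26 g/L × 0.228 L = 0.28728 g = 287.280 mg
sodium citrate dihydrate: 1.09 g/L × 0.228 L = 0.24852 g = 248.520 mg
lactose: 9.54 g/L × 0.228 L = 2.175 g
L-leucine: 0.271 g/L × 0.228 L = 0.061788 g = 61.788 mg
casein hydrolysate: 3.41 g/L × 0.228 L = 0.77748 g = 777.480 mg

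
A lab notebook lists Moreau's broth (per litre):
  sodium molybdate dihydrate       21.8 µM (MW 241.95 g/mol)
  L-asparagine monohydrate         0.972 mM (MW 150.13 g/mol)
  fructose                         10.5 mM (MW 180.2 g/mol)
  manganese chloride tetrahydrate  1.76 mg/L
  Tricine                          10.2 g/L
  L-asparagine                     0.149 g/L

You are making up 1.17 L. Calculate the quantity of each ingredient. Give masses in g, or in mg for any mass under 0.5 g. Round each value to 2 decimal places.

Working volume: 1.17 L.
sodium molybdate dihydrate: 21.8 µmol/L × 241.95 g/mol × 1.17 L ÷ 1000 = 6.17 mg
L-asparagine monohydrate: 0.972 mmol/L × 150.13 mg/mmol × 1.17 L = 170.73 mg
fructose: 10.5 mmol/L × 180.2 g/mol × 1.17 L ÷ 1000 = 2.21 g
manganese chloride tetrahydrate: 1.76 mg/L × 1.17 L = 2.06 mg
Tricine: 10.2 g/L × 1.17 L = 11.93 g
L-asparagine: 0.149 g/L × 1.17 L = 0.17433 g = 174.33 mg

sodium molybdate dihydrate 6.17 mg; L-asparagine monohydrate 170.73 mg; fructose 2.21 g; manganese chloride tetrahydrate 2.06 mg; Tricine 11.93 g; L-asparagine 174.33 mg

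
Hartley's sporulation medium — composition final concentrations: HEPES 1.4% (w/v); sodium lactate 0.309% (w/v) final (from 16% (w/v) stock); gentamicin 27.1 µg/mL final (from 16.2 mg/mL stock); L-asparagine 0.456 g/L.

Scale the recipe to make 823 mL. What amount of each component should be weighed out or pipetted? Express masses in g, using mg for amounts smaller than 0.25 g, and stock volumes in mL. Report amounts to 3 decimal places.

HEPES 11.522 g; sodium lactate 15.894 mL; gentamicin 1.377 mL; L-asparagine 0.375 g

Scale factor relative to 1 L: 0.823.
HEPES: 1.4 g per 100 mL × 823 mL ÷ 100 = 11.522 g
sodium lactate: V = C2·V2/C1 = 0.309% ÷ 16% × 823 mL = 15.894 mL
gentamicin: V = C2·V2/C1 = 27.1 µg/mL × 823 mL ÷ 16200 µg/mL = 1.377 mL
L-asparagine: 0.456 g/L × 0.823 L = 0.375 g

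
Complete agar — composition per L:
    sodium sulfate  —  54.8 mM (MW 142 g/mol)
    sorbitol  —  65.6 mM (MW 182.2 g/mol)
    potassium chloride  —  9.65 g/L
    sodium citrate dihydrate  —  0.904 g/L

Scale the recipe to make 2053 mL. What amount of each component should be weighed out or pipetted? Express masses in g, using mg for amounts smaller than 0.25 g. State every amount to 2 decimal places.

sodium sulfate 15.98 g; sorbitol 24.54 g; potassium chloride 19.81 g; sodium citrate dihydrate 1.86 g

Working volume: 2053 mL = 2.053 L.
sodium sulfate: 54.8 mmol/L × 142 g/mol × 2.053 L ÷ 1000 = 15.98 g
sorbitol: 65.6 mmol/L × 182.2 g/mol × 2.053 L ÷ 1000 = 24.54 g
potassium chloride: 9.65 g/L × 2.053 L = 19.81 g
sodium citrate dihydrate: 0.904 g/L × 2.053 L = 1.86 g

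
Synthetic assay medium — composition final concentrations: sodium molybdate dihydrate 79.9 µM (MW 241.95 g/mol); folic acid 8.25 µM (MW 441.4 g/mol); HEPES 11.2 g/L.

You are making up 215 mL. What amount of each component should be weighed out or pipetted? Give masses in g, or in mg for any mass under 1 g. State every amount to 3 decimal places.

Scale factor relative to 1 L: 0.215.
sodium molybdate dihydrate: 79.9 µmol/L × 241.95 g/mol × 0.215 L ÷ 1000 = 4.156 mg
folic acid: 8.25 µmol/L × 441.4 g/mol × 0.215 L ÷ 1000 = 0.783 mg
HEPES: 11.2 g/L × 0.215 L = 2.408 g

sodium molybdate dihydrate 4.156 mg; folic acid 0.783 mg; HEPES 2.408 g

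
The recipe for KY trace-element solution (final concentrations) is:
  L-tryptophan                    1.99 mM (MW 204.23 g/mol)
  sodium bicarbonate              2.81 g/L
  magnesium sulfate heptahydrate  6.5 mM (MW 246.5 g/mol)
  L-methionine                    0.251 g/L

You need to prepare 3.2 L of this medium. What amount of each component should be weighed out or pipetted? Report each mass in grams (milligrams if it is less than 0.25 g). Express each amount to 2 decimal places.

Scale factor relative to 1 L: 3.2.
L-tryptophan: 1.99 mmol/L × 204.23 g/mol × 3.2 L ÷ 1000 = 1.30 g
sodium bicarbonate: 2.81 g/L × 3.2 L = 8.99 g
magnesium sulfate heptahydrate: 6.5 mmol/L × 246.5 g/mol × 3.2 L ÷ 1000 = 5.13 g
L-methionine: 0.251 g/L × 3.2 L = 0.80 g

L-tryptophan 1.30 g; sodium bicarbonate 8.99 g; magnesium sulfate heptahydrate 5.13 g; L-methionine 0.80 g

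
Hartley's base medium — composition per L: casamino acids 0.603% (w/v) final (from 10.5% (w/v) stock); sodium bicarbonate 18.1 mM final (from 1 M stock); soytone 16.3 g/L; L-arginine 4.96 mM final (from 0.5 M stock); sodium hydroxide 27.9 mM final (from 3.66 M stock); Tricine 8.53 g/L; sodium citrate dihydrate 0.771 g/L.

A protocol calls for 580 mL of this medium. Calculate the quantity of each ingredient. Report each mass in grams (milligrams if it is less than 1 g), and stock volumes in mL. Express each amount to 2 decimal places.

casamino acids 33.31 mL; sodium bicarbonate 10.50 mL; soytone 9.45 g; L-arginine 5.75 mL; sodium hydroxide 4.42 mL; Tricine 4.95 g; sodium citrate dihydrate 447.18 mg

Working volume: 580 mL = 0.58 L.
casamino acids: V = C2·V2/C1 = 0.603% ÷ 10.5% × 580 mL = 33.31 mL
sodium bicarbonate: dilute stock: 18.1 mM × 580 mL ÷ 1000 mM = 10.50 mL
soytone: 16.3 g/L × 0.58 L = 9.45 g
L-arginine: C1V1 = C2V2 → 4.96 mM × 580 mL ÷ 500 mM = 5.75 mL
sodium hydroxide: dilute stock: 27.9 mM × 580 mL ÷ 3660 mM = 4.42 mL
Tricine: 8.53 g/L × 0.58 L = 4.95 g
sodium citrate dihydrate: 0.771 g/L × 0.58 L = 0.44718 g = 447.18 mg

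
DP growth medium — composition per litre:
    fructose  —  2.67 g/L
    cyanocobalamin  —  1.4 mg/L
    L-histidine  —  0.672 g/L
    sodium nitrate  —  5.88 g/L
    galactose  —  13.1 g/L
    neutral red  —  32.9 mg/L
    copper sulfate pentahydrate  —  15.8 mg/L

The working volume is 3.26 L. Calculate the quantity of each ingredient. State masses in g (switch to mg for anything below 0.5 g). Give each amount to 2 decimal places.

Working volume: 3.26 L.
fructose: 2.67 g/L × 3.26 L = 8.70 g
cyanocobalamin: 1.4 mg/L × 3.26 L = 4.56 mg
L-histidine: 0.672 g/L × 3.26 L = 2.19 g
sodium nitrate: 5.88 g/L × 3.26 L = 19.17 g
galactose: 13.1 g/L × 3.26 L = 42.71 g
neutral red: 32.9 mg/L × 3.26 L = 107.25 mg
copper sulfate pentahydrate: 15.8 mg/L × 3.26 L = 51.51 mg

fructose 8.70 g; cyanocobalamin 4.56 mg; L-histidine 2.19 g; sodium nitrate 19.17 g; galactose 42.71 g; neutral red 107.25 mg; copper sulfate pentahydrate 51.51 mg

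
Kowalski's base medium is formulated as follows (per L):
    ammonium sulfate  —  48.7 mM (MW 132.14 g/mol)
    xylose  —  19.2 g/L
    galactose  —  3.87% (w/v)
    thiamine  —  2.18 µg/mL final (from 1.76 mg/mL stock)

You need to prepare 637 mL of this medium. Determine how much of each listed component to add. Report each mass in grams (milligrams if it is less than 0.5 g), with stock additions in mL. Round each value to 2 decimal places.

Target volume = 637 mL = 0.637 L.
ammonium sulfate: 48.7 mmol/L × 132.14 g/mol × 0.637 L ÷ 1000 = 4.10 g
xylose: 19.2 g/L × 0.637 L = 12.23 g
galactose: 3.87% w/v = 38.7 g/L → 38.7 × 0.637 L = 24.65 g
thiamine: C1V1 = C2V2 → 2.18 µg/mL × 637 mL ÷ 1760 µg/mL = 0.79 mL

ammonium sulfate 4.10 g; xylose 12.23 g; galactose 24.65 g; thiamine 0.79 mL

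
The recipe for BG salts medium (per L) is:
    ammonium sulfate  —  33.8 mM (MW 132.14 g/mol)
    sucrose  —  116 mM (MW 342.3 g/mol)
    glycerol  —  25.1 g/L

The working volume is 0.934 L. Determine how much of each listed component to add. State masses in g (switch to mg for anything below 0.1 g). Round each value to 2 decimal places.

ammonium sulfate 4.17 g; sucrose 37.09 g; glycerol 23.44 g

Scale factor relative to 1 L: 0.934.
ammonium sulfate: 33.8 mmol/L × 132.14 g/mol × 0.934 L ÷ 1000 = 4.17 g
sucrose: 116 mmol/L × 342.3 g/mol × 0.934 L ÷ 1000 = 37.09 g
glycerol: 25.1 g/L × 0.934 L = 23.44 g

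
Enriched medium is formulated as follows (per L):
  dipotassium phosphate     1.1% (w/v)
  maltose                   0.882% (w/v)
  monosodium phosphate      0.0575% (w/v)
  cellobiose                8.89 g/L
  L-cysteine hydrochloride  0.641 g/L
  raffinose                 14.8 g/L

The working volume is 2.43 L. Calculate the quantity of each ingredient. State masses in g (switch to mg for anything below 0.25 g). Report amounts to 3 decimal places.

Working volume: 2.43 L.
dipotassium phosphate: 1.1 g per 100 mL × 2430 mL ÷ 100 = 26.730 g
maltose: 0.882% w/v = 8.82 g/L → 8.82 × 2.43 L = 21.433 g
monosodium phosphate: 0.0575 g per 100 mL × 2430 mL ÷ 100 = 1.397 g
cellobiose: 8.89 g/L × 2.43 L = 21.603 g
L-cysteine hydrochloride: 0.641 g/L × 2.43 L = 1.558 g
raffinose: 14.8 g/L × 2.43 L = 35.964 g

dipotassium phosphate 26.730 g; maltose 21.433 g; monosodium phosphate 1.397 g; cellobiose 21.603 g; L-cysteine hydrochloride 1.558 g; raffinose 35.964 g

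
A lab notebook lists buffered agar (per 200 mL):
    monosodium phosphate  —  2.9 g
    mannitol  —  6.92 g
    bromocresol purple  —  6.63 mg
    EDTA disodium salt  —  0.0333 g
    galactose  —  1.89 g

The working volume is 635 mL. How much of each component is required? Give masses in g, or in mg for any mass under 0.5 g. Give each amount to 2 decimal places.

Scale factor = 635 mL / 200 mL = 3.175.
monosodium phosphate: 2.9 g × (635 mL / 200 mL) = 9.21 g
mannitol: 6.92 g × (635 mL / 200 mL) = 21.97 g
bromocresol purple: 6.63 mg × (635 mL / 200 mL) = 21.05 mg
EDTA disodium salt: 0.0333 g × (635 mL / 200 mL) = 0.105728 g = 105.73 mg
galactose: 1.89 g × (635 mL / 200 mL) = 6.00 g

monosodium phosphate 9.21 g; mannitol 21.97 g; bromocresol purple 21.05 mg; EDTA disodium salt 105.73 mg; galactose 6.00 g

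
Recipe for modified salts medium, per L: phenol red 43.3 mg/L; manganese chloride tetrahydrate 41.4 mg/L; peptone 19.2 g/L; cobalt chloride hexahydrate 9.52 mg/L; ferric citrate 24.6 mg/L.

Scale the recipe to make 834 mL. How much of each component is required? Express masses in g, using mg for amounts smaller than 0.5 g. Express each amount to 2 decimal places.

phenol red 36.11 mg; manganese chloride tetrahydrate 34.53 mg; peptone 16.01 g; cobalt chloride hexahydrate 7.94 mg; ferric citrate 20.52 mg

Working volume: 834 mL = 0.834 L.
phenol red: 43.3 mg/L × 0.834 L = 36.11 mg
manganese chloride tetrahydrate: 41.4 mg/L × 0.834 L = 34.53 mg
peptone: 19.2 g/L × 0.834 L = 16.01 g
cobalt chloride hexahydrate: 9.52 mg/L × 0.834 L = 7.94 mg
ferric citrate: 24.6 mg/L × 0.834 L = 20.52 mg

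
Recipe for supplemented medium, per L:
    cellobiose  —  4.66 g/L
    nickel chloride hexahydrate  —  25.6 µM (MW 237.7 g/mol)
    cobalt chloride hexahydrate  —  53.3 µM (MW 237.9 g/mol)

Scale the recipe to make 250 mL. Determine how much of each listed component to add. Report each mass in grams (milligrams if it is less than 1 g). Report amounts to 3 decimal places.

cellobiose 1.165 g; nickel chloride hexahydrate 1.521 mg; cobalt chloride hexahydrate 3.170 mg

Scale factor relative to 1 L: 0.25.
cellobiose: 4.66 g/L × 0.25 L = 1.165 g
nickel chloride hexahydrate: 25.6 µmol/L × 237.7 g/mol × 0.25 L ÷ 1000 = 1.521 mg
cobalt chloride hexahydrate: 53.3 µmol/L × 237.9 g/mol × 0.25 L ÷ 1000 = 3.170 mg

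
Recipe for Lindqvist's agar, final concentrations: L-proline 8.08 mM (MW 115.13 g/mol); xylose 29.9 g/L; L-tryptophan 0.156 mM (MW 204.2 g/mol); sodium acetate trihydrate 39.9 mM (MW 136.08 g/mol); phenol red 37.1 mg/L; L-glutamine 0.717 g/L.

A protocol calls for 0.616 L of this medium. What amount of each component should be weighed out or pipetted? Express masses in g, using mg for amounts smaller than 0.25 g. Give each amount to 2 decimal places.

L-proline 0.57 g; xylose 18.42 g; L-tryptophan 19.62 mg; sodium acetate trihydrate 3.34 g; phenol red 22.85 mg; L-glutamine 0.44 g

Working volume: 0.616 L.
L-proline: 8.08 mmol/L × 115.13 g/mol × 0.616 L ÷ 1000 = 0.57 g
xylose: 29.9 g/L × 0.616 L = 18.42 g
L-tryptophan: 0.156 mmol/L × 204.2 mg/mmol × 0.616 L = 19.62 mg
sodium acetate trihydrate: 39.9 mmol/L × 136.08 g/mol × 0.616 L ÷ 1000 = 3.34 g
phenol red: 37.1 mg/L × 0.616 L = 22.85 mg
L-glutamine: 0.717 g/L × 0.616 L = 0.44 g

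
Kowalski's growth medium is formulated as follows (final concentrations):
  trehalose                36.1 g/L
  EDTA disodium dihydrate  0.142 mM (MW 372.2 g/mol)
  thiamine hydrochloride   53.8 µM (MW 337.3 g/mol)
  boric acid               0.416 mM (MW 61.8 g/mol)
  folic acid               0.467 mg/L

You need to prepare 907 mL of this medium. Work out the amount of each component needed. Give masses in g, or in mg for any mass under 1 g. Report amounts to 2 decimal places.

trehalose 32.74 g; EDTA disodium dihydrate 47.94 mg; thiamine hydrochloride 16.46 mg; boric acid 23.32 mg; folic acid 0.42 mg

Target volume = 907 mL = 0.907 L.
trehalose: 36.1 g/L × 0.907 L = 32.74 g
EDTA disodium dihydrate: 0.142 mmol/L × 372.2 mg/mmol × 0.907 L = 47.94 mg
thiamine hydrochloride: 53.8 µmol/L × 337.3 g/mol × 0.907 L ÷ 1000 = 16.46 mg
boric acid: 0.416 mmol/L × 61.8 mg/mmol × 0.907 L = 23.32 mg
folic acid: 0.467 mg/L × 0.907 L = 0.42 mg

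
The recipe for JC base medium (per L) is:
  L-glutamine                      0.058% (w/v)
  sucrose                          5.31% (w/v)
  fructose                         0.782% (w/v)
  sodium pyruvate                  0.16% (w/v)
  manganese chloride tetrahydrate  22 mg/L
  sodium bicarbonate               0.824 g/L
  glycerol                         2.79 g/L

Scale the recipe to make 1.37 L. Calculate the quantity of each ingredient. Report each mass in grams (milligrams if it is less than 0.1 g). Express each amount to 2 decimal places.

L-glutamine 0.79 g; sucrose 72.75 g; fructose 10.71 g; sodium pyruvate 2.19 g; manganese chloride tetrahydrate 30.14 mg; sodium bicarbonate 1.13 g; glycerol 3.82 g

Working volume: 1.37 L.
L-glutamine: 0.058 g per 100 mL × 1370 mL ÷ 100 = 0.79 g
sucrose: 5.31 g per 100 mL × 1370 mL ÷ 100 = 72.75 g
fructose: 0.782% w/v = 7.82 g/L → 7.82 × 1.37 L = 10.71 g
sodium pyruvate: 0.16% w/v = 1.6 g/L → 1.6 × 1.37 L = 2.19 g
manganese chloride tetrahydrate: 22 mg/L × 1.37 L = 30.14 mg
sodium bicarbonate: 0.824 g/L × 1.37 L = 1.13 g
glycerol: 2.79 g/L × 1.37 L = 3.82 g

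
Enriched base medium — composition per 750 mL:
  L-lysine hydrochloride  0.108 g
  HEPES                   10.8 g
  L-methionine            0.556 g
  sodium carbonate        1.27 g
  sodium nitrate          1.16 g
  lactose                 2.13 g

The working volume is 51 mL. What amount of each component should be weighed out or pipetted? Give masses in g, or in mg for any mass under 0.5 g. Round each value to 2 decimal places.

L-lysine hydrochloride 7.34 mg; HEPES 0.73 g; L-methionine 37.81 mg; sodium carbonate 86.36 mg; sodium nitrate 78.88 mg; lactose 144.84 mg

Ratio of target to recipe volume: 51 / 750 = 0.068.
L-lysine hydrochloride: 0.108 g × (51 mL / 750 mL) = 0.007344 g = 7.34 mg
HEPES: 10.8 g × (51 mL / 750 mL) = 0.73 g
L-methionine: 0.556 g × (51 mL / 750 mL) = 0.037808 g = 37.81 mg
sodium carbonate: 1.27 g × (51 mL / 750 mL) = 0.08636 g = 86.36 mg
sodium nitrate: 1.16 g × (51 mL / 750 mL) = 0.07888 g = 78.88 mg
lactose: 2.13 g × (51 mL / 750 mL) = 0.14484 g = 144.84 mg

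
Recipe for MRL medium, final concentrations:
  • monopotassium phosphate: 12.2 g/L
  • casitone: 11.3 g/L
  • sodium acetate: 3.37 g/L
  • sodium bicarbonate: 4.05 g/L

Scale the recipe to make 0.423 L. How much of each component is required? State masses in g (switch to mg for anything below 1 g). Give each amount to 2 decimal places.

monopotassium phosphate 5.16 g; casitone 4.78 g; sodium acetate 1.43 g; sodium bicarbonate 1.71 g

Working volume: 0.423 L.
monopotassium phosphate: 12.2 g/L × 0.423 L = 5.16 g
casitone: 11.3 g/L × 0.423 L = 4.78 g
sodium acetate: 3.37 g/L × 0.423 L = 1.43 g
sodium bicarbonate: 4.05 g/L × 0.423 L = 1.71 g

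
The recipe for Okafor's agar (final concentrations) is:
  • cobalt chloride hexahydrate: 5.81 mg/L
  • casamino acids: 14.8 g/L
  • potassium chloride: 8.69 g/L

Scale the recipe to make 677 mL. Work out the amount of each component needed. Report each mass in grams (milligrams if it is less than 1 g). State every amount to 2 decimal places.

Working volume: 677 mL = 0.677 L.
cobalt chloride hexahydrate: 5.81 mg/L × 0.677 L = 3.93 mg
casamino acids: 14.8 g/L × 0.677 L = 10.02 g
potassium chloride: 8.69 g/L × 0.677 L = 5.88 g

cobalt chloride hexahydrate 3.93 mg; casamino acids 10.02 g; potassium chloride 5.88 g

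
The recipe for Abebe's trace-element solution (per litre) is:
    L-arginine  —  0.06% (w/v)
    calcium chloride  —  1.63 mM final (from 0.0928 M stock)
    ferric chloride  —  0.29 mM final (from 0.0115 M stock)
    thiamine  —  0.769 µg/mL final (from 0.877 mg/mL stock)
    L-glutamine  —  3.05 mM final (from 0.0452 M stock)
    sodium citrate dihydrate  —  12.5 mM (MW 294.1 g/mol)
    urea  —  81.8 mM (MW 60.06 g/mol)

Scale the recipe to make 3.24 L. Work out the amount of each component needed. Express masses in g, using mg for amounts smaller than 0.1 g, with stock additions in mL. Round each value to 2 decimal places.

Scale factor relative to 1 L: 3.24.
L-arginine: 0.06% w/v = 0.6 g/L → 0.6 × 3.24 L = 1.94 g
calcium chloride: V = C2·V2/C1 = 1.63 mM × 3240 mL ÷ 92.8 mM = 56.91 mL
ferric chloride: dilute stock: 0.29 mM × 3240 mL ÷ 11.5 mM = 81.70 mL
thiamine: C1V1 = C2V2 → 0.769 µg/mL × 3240 mL ÷ 877 µg/mL = 2.84 mL
L-glutamine: V = C2·V2/C1 = 3.05 mM × 3240 mL ÷ 45.2 mM = 218.63 mL
sodium citrate dihydrate: 12.5 mmol/L × 294.1 g/mol × 3.24 L ÷ 1000 = 11.91 g
urea: 81.8 mmol/L × 60.06 g/mol × 3.24 L ÷ 1000 = 15.92 g

L-arginine 1.94 g; calcium chloride 56.91 mL; ferric chloride 81.70 mL; thiamine 2.84 mL; L-glutamine 218.63 mL; sodium citrate dihydrate 11.91 g; urea 15.92 g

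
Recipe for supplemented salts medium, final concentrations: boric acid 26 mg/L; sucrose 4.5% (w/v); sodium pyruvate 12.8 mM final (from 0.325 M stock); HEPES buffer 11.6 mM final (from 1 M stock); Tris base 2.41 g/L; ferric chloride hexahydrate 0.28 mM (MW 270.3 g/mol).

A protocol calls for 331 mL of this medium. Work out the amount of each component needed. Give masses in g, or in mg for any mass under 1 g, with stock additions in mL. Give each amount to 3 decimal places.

Target volume = 331 mL = 0.331 L.
boric acid: 26 mg/L × 0.331 L = 8.606 mg
sucrose: 4.5 g per 100 mL × 331 mL ÷ 100 = 14.895 g
sodium pyruvate: C1V1 = C2V2 → 12.8 mM × 331 mL ÷ 325 mM = 13.036 mL
HEPES buffer: V = C2·V2/C1 = 11.6 mM × 331 mL ÷ 1000 mM = 3.840 mL
Tris base: 2.41 g/L × 0.331 L = 0.79771 g = 797.710 mg
ferric chloride hexahydrate: 0.28 mmol/L × 270.3 mg/mmol × 0.331 L = 25.051 mg

boric acid 8.606 mg; sucrose 14.895 g; sodium pyruvate 13.036 mL; HEPES buffer 3.840 mL; Tris base 797.710 mg; ferric chloride hexahydrate 25.051 mg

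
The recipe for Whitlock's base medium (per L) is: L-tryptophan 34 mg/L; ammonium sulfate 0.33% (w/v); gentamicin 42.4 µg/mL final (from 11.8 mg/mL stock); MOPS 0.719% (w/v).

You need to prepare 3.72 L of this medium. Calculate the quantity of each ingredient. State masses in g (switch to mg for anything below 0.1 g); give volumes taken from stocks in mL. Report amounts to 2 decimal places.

Working volume: 3.72 L.
L-tryptophan: 34 mg/L × 3.72 L = 126.48 mg = 0.13 g
ammonium sulfate: 0.33 g per 100 mL × 3720 mL ÷ 100 = 12.28 g
gentamicin: C1V1 = C2V2 → 42.4 µg/mL × 3720 mL ÷ 11800 µg/mL = 13.37 mL
MOPS: 0.719% w/v = 7.19 g/L → 7.19 × 3.72 L = 26.75 g

L-tryptophan 0.13 g; ammonium sulfate 12.28 g; gentamicin 13.37 mL; MOPS 26.75 g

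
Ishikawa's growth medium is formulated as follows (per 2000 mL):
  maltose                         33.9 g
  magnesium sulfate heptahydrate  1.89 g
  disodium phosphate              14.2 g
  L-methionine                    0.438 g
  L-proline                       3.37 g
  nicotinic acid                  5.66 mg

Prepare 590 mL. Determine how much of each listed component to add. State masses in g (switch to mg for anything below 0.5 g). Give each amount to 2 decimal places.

maltose 10.00 g; magnesium sulfate heptahydrate 0.56 g; disodium phosphate 4.19 g; L-methionine 129.21 mg; L-proline 0.99 g; nicotinic acid 1.67 mg

Scale factor = 590 mL / 2000 mL = 0.295.
maltose: 33.9 g × (590 mL / 2000 mL) = 10.00 g
magnesium sulfate heptahydrate: 1.89 g × (590 mL / 2000 mL) = 0.56 g
disodium phosphate: 14.2 g × (590 mL / 2000 mL) = 4.19 g
L-methionine: 0.438 g × (590 mL / 2000 mL) = 0.12921 g = 129.21 mg
L-proline: 3.37 g × (590 mL / 2000 mL) = 0.99 g
nicotinic acid: 5.66 mg × (590 mL / 2000 mL) = 1.67 mg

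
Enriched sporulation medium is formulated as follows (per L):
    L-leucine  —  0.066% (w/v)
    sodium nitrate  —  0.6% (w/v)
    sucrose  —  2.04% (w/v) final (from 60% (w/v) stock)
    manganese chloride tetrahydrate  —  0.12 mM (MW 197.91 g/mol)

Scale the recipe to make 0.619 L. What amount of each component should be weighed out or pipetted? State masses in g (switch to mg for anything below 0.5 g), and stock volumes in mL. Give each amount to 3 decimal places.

Scale factor relative to 1 L: 0.619.
L-leucine: 0.066% w/v = 0.66 g/L → 0.66 × 0.619 L = 0.40854 g = 408.540 mg
sodium nitrate: 0.6 g per 100 mL × 619 mL ÷ 100 = 3.714 g
sucrose: V = C2·V2/C1 = 2.04% ÷ 60% × 619 mL = 21.046 mL
manganese chloride tetrahydrate: 0.12 mmol/L × 197.91 mg/mmol × 0.619 L = 14.701 mg

L-leucine 408.540 mg; sodium nitrate 3.714 g; sucrose 21.046 mL; manganese chloride tetrahydrate 14.701 mg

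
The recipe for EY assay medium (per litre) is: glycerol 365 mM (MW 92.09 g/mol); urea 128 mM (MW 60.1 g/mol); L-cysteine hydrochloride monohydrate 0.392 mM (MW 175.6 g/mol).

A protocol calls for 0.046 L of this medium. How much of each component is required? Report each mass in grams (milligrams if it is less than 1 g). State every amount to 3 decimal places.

glycerol 1.546 g; urea 353.869 mg; L-cysteine hydrochloride monohydrate 3.166 mg

Scale factor relative to 1 L: 0.046.
glycerol: 365 mmol/L × 92.09 g/mol × 0.046 L ÷ 1000 = 1.546 g
urea: 128 mmol/L × 60.1 mg/mmol × 0.046 L = 353.869 mg
L-cysteine hydrochloride monohydrate: 0.392 mmol/L × 175.6 mg/mmol × 0.046 L = 3.166 mg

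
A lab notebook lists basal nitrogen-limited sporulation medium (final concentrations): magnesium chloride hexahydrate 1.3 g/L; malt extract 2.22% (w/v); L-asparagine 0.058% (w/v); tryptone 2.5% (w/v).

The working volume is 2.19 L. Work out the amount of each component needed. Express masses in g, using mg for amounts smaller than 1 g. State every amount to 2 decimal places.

Scale factor relative to 1 L: 2.19.
magnesium chloride hexahydrate: 1.3 g/L × 2.19 L = 2.85 g
malt extract: 2.22% w/v = 22.2 g/L → 22.2 × 2.19 L = 48.62 g
L-asparagine: 0.058% w/v = 0.58 g/L → 0.58 × 2.19 L = 1.27 g
tryptone: 2.5% w/v = 25 g/L → 25 × 2.19 L = 54.75 g

magnesium chloride hexahydrate 2.85 g; malt extract 48.62 g; L-asparagine 1.27 g; tryptone 54.75 g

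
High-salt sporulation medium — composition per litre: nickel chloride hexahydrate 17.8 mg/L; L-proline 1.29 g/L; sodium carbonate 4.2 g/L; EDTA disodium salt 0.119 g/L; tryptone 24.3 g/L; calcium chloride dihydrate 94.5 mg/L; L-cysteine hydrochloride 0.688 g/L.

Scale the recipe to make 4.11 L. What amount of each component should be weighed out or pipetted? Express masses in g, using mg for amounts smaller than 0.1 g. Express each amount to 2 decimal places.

nickel chloride hexahydrate 73.16 mg; L-proline 5.30 g; sodium carbonate 17.26 g; EDTA disodium salt 0.49 g; tryptone 99.87 g; calcium chloride dihydrate 0.39 g; L-cysteine hydrochloride 2.83 g

Working volume: 4.11 L.
nickel chloride hexahydrate: 17.8 mg/L × 4.11 L = 73.16 mg
L-proline: 1.29 g/L × 4.11 L = 5.30 g
sodium carbonate: 4.2 g/L × 4.11 L = 17.26 g
EDTA disodium salt: 0.119 g/L × 4.11 L = 0.49 g
tryptone: 24.3 g/L × 4.11 L = 99.87 g
calcium chloride dihydrate: 94.5 mg/L × 4.11 L = 388.395 mg = 0.39 g
L-cysteine hydrochloride: 0.688 g/L × 4.11 L = 2.83 g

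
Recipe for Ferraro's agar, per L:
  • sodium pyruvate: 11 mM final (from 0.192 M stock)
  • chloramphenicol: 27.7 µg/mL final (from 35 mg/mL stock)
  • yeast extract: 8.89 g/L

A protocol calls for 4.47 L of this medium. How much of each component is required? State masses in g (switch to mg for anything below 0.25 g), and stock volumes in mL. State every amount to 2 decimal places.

sodium pyruvate 256.09 mL; chloramphenicol 3.54 mL; yeast extract 39.74 g

Working volume: 4.47 L.
sodium pyruvate: V = C2·V2/C1 = 11 mM × 4470 mL ÷ 192 mM = 256.09 mL
chloramphenicol: C1V1 = C2V2 → 27.7 µg/mL × 4470 mL ÷ 35000 µg/mL = 3.54 mL
yeast extract: 8.89 g/L × 4.47 L = 39.74 g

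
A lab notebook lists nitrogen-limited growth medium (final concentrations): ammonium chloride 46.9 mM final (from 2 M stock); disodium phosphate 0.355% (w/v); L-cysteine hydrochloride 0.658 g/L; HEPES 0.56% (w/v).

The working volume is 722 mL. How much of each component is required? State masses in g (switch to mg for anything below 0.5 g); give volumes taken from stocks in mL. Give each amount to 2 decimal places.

ammonium chloride 16.93 mL; disodium phosphate 2.56 g; L-cysteine hydrochloride 475.08 mg; HEPES 4.04 g

Scale factor relative to 1 L: 0.722.
ammonium chloride: C1V1 = C2V2 → 46.9 mM × 722 mL ÷ 2000 mM = 16.93 mL
disodium phosphate: 0.355 g per 100 mL × 722 mL ÷ 100 = 2.56 g
L-cysteine hydrochloride: 0.658 g/L × 0.722 L = 0.475076 g = 475.08 mg
HEPES: 0.56% w/v = 5.6 g/L → 5.6 × 0.722 L = 4.04 g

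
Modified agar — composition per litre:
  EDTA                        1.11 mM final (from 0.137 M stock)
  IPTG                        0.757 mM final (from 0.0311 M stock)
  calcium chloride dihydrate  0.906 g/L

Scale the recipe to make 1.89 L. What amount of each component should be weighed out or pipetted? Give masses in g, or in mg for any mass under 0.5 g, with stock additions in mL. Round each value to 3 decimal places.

Scale factor relative to 1 L: 1.89.
EDTA: V = C2·V2/C1 = 1.11 mM × 1890 mL ÷ 137 mM = 15.313 mL
IPTG: V = C2·V2/C1 = 0.757 mM × 1890 mL ÷ 31.1 mM = 46.004 mL
calcium chloride dihydrate: 0.906 g/L × 1.89 L = 1.712 g

EDTA 15.313 mL; IPTG 46.004 mL; calcium chloride dihydrate 1.712 g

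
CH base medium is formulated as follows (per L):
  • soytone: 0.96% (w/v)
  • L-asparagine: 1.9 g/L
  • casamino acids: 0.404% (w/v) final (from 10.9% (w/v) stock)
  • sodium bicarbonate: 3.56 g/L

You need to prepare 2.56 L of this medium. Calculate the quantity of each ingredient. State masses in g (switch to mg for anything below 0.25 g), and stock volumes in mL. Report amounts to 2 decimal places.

soytone 24.58 g; L-asparagine 4.86 g; casamino acids 94.88 mL; sodium bicarbonate 9.11 g

Scale factor relative to 1 L: 2.56.
soytone: 0.96 g per 100 mL × 2560 mL ÷ 100 = 24.58 g
L-asparagine: 1.9 g/L × 2.56 L = 4.86 g
casamino acids: V = C2·V2/C1 = 0.404% ÷ 10.9% × 2560 mL = 94.88 mL
sodium bicarbonate: 3.56 g/L × 2.56 L = 9.11 g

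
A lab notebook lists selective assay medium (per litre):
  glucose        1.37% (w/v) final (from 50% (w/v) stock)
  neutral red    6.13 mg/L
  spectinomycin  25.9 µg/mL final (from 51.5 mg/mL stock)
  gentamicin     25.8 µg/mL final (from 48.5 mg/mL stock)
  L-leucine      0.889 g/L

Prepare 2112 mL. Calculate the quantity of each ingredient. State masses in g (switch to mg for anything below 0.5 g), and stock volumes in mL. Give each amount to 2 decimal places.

glucose 57.87 mL; neutral red 12.95 mg; spectinomycin 1.06 mL; gentamicin 1.12 mL; L-leucine 1.88 g

Scale factor relative to 1 L: 2.112.
glucose: C1V1 = C2V2 → 1.37% ÷ 50% × 2112 mL = 57.87 mL
neutral red: 6.13 mg/L × 2.112 L = 12.95 mg
spectinomycin: C1V1 = C2V2 → 25.9 µg/mL × 2112 mL ÷ 51500 µg/mL = 1.06 mL
gentamicin: dilute stock: 25.8 µg/mL × 2112 mL ÷ 48500 µg/mL = 1.12 mL
L-leucine: 0.889 g/L × 2.112 L = 1.88 g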